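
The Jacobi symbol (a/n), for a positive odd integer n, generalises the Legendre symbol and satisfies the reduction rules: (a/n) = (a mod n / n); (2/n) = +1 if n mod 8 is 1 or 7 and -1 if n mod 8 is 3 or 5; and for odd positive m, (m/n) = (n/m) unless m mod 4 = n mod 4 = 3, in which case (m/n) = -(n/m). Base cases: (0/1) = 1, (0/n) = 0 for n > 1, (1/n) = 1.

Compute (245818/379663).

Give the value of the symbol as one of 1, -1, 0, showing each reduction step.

245818 = 2^1·122909; (2/379663) = +1 since 379663 mod 8 = 7, so (245818/379663) = (+1)^1·(122909/379663); sign now +1
reciprocity: (122909/379663) = +1·(379663/122909) since 122909 mod 4 = 1, 379663 mod 4 = 3; sign now +1
(379663/122909) = (10936/122909)   [reduce mod 122909]
10936 = 2^3·1367; (2/122909) = -1 since 122909 mod 8 = 5, so (10936/122909) = (-1)^3·(1367/122909); sign now -1
reciprocity: (1367/122909) = +1·(122909/1367) since 1367 mod 4 = 3, 122909 mod 4 = 1; sign now -1
(122909/1367) = (1246/1367)   [reduce mod 1367]
1246 = 2^1·623; (2/1367) = +1 since 1367 mod 8 = 7, so (1246/1367) = (+1)^1·(623/1367); sign now -1
reciprocity: (623/1367) = -1·(1367/623) since 623 mod 4 = 3, 1367 mod 4 = 3; sign now +1
(1367/623) = (121/623)   [reduce mod 623]
reciprocity: (121/623) = +1·(623/121) since 121 mod 4 = 1, 623 mod 4 = 3; sign now +1
(623/121) = (18/121)   [reduce mod 121]
18 = 2^1·9; (2/121) = +1 since 121 mod 8 = 1, so (18/121) = (+1)^1·(9/121); sign now +1
reciprocity: (9/121) = +1·(121/9) since 9 mod 4 = 1, 121 mod 4 = 1; sign now +1
(121/9) = (4/9)   [reduce mod 9]
4 = 2^2·1; (2/9) = +1 since 9 mod 8 = 1, so (4/9) = (+1)^2·(1/9); sign now +1
(1/9) = 1; final value = sign = +1

1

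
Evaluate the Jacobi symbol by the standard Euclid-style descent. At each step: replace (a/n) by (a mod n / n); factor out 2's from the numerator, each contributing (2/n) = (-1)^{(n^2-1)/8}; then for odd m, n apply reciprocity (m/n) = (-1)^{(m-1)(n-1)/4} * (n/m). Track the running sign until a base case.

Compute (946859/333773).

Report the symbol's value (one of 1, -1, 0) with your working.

1

(946859/333773) = (279313/333773)   [reduce mod 333773]
reciprocity: (279313/333773) = +1·(333773/279313) since 279313 mod 4 = 1, 333773 mod 4 = 1; sign now +1
(333773/279313) = (54460/279313)   [reduce mod 279313]
54460 = 2^2·13615; (2/279313) = +1 since 279313 mod 8 = 1, so (54460/279313) = (+1)^2·(13615/279313); sign now +1
reciprocity: (13615/279313) = +1·(279313/13615) since 13615 mod 4 = 3, 279313 mod 4 = 1; sign now +1
(279313/13615) = (7013/13615)   [reduce mod 13615]
reciprocity: (7013/13615) = +1·(13615/7013) since 7013 mod 4 = 1, 13615 mod 4 = 3; sign now +1
(13615/7013) = (6602/7013)   [reduce mod 7013]
6602 = 2^1·3301; (2/7013) = -1 since 7013 mod 8 = 5, so (6602/7013) = (-1)^1·(3301/7013); sign now -1
reciprocity: (3301/7013) = +1·(7013/3301) since 3301 mod 4 = 1, 7013 mod 4 = 1; sign now -1
(7013/3301) = (411/3301)   [reduce mod 3301]
reciprocity: (411/3301) = +1·(3301/411) since 411 mod 4 = 3, 3301 mod 4 = 1; sign now -1
(3301/411) = (13/411)   [reduce mod 411]
reciprocity: (13/411) = +1·(411/13) since 13 mod 4 = 1, 411 mod 4 = 3; sign now -1
(411/13) = (8/13)   [reduce mod 13]
8 = 2^3·1; (2/13) = -1 since 13 mod 8 = 5, so (8/13) = (-1)^3·(1/13); sign now +1
(1/13) = 1; final value = sign = +1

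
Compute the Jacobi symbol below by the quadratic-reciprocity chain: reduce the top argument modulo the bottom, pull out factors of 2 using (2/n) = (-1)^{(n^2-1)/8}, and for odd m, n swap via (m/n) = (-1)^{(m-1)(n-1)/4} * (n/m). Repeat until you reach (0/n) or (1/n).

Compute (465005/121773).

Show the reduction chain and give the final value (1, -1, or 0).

(465005/121773) = (99686/121773)   [reduce mod 121773]
99686 = 2^1·49843; (2/121773) = -1 since 121773 mod 8 = 5, so (99686/121773) = (-1)^1·(49843/121773); sign now -1
reciprocity: (49843/121773) = +1·(121773/49843) since 49843 mod 4 = 3, 121773 mod 4 = 1; sign now -1
(121773/49843) = (22087/49843)   [reduce mod 49843]
reciprocity: (22087/49843) = -1·(49843/22087) since 22087 mod 4 = 3, 49843 mod 4 = 3; sign now +1
(49843/22087) = (5669/22087)   [reduce mod 22087]
reciprocity: (5669/22087) = +1·(22087/5669) since 5669 mod 4 = 1, 22087 mod 4 = 3; sign now +1
(22087/5669) = (5080/5669)   [reduce mod 5669]
5080 = 2^3·635; (2/5669) = -1 since 5669 mod 8 = 5, so (5080/5669) = (-1)^3·(635/5669); sign now -1
reciprocity: (635/5669) = +1·(5669/635) since 635 mod 4 = 3, 5669 mod 4 = 1; sign now -1
(5669/635) = (589/635)   [reduce mod 635]
reciprocity: (589/635) = +1·(635/589) since 589 mod 4 = 1, 635 mod 4 = 3; sign now -1
(635/589) = (46/589)   [reduce mod 589]
46 = 2^1·23; (2/589) = -1 since 589 mod 8 = 5, so (46/589) = (-1)^1·(23/589); sign now +1
reciprocity: (23/589) = +1·(589/23) since 23 mod 4 = 3, 589 mod 4 = 1; sign now +1
(589/23) = (14/23)   [reduce mod 23]
14 = 2^1·7; (2/23) = +1 since 23 mod 8 = 7, so (14/23) = (+1)^1·(7/23); sign now +1
reciprocity: (7/23) = -1·(23/7) since 7 mod 4 = 3, 23 mod 4 = 3; sign now -1
(23/7) = (2/7)   [reduce mod 7]
2 = 2^1·1; (2/7) = +1 since 7 mod 8 = 7, so (2/7) = (+1)^1·(1/7); sign now -1
(1/7) = 1; final value = sign = -1

-1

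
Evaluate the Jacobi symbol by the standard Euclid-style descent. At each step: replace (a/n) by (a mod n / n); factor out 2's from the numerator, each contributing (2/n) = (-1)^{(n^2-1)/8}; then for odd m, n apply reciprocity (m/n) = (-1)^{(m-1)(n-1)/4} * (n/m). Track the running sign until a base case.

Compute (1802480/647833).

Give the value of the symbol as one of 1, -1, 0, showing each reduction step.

-1

(1802480/647833) = (506814/647833)   [reduce mod 647833]
506814 = 2^1·253407; (2/647833) = +1 since 647833 mod 8 = 1, so (506814/647833) = (+1)^1·(253407/647833); sign now +1
reciprocity: (253407/647833) = +1·(647833/253407) since 253407 mod 4 = 3, 647833 mod 4 = 1; sign now +1
(647833/253407) = (141019/253407)   [reduce mod 253407]
reciprocity: (141019/253407) = -1·(253407/141019) since 141019 mod 4 = 3, 253407 mod 4 = 3; sign now -1
(253407/141019) = (112388/141019)   [reduce mod 141019]
112388 = 2^2·28097; (2/141019) = -1 since 141019 mod 8 = 3, so (112388/141019) = (-1)^2·(28097/141019); sign now -1
reciprocity: (28097/141019) = +1·(141019/28097) since 28097 mod 4 = 1, 141019 mod 4 = 3; sign now -1
(141019/28097) = (534/28097)   [reduce mod 28097]
534 = 2^1·267; (2/28097) = +1 since 28097 mod 8 = 1, so (534/28097) = (+1)^1·(267/28097); sign now -1
reciprocity: (267/28097) = +1·(28097/267) since 267 mod 4 = 3, 28097 mod 4 = 1; sign now -1
(28097/267) = (62/267)   [reduce mod 267]
62 = 2^1·31; (2/267) = -1 since 267 mod 8 = 3, so (62/267) = (-1)^1·(31/267); sign now +1
reciprocity: (31/267) = -1·(267/31) since 31 mod 4 = 3, 267 mod 4 = 3; sign now -1
(267/31) = (19/31)   [reduce mod 31]
reciprocity: (19/31) = -1·(31/19) since 19 mod 4 = 3, 31 mod 4 = 3; sign now +1
(31/19) = (12/19)   [reduce mod 19]
12 = 2^2·3; (2/19) = -1 since 19 mod 8 = 3, so (12/19) = (-1)^2·(3/19); sign now +1
reciprocity: (3/19) = -1·(19/3) since 3 mod 4 = 3, 19 mod 4 = 3; sign now -1
(19/3) = (1/3)   [reduce mod 3]
(1/3) = 1; final value = sign = -1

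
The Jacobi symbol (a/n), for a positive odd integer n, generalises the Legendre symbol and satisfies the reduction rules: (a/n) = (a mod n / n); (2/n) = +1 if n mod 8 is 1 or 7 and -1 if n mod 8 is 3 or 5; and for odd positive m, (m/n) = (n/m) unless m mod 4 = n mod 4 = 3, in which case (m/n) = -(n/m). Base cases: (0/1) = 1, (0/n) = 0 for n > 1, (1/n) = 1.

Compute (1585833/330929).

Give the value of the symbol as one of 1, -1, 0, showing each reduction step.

(1585833/330929): 1585833 mod 330929 = 262117, so (1585833/330929) = (262117/330929)
flip (262117/330929) -> (330929/262117): both odd, 262117 mod 4 = 1, 330929 mod 4 = 1, so the flip contributes +1; sign now +1
(330929/262117): 330929 mod 262117 = 68812, so (330929/262117) = (68812/262117)
factor out 2^2: 68812 = 2^2·17203; with 262117 mod 8 = 5, (2/262117) = -1; sign now +1; continue with (17203/262117)
flip (17203/262117) -> (262117/17203): both odd, 17203 mod 4 = 3, 262117 mod 4 = 1, so the flip contributes +1; sign now +1
(262117/17203): 262117 mod 17203 = 4072, so (262117/17203) = (4072/17203)
factor out 2^3: 4072 = 2^3·509; with 17203 mod 8 = 3, (2/17203) = -1; sign now -1; continue with (509/17203)
flip (509/17203) -> (17203/509): both odd, 509 mod 4 = 1, 17203 mod 4 = 3, so the flip contributes +1; sign now -1
(17203/509): 17203 mod 509 = 406, so (17203/509) = (406/509)
factor out 2^1: 406 = 2^1·203; with 509 mod 8 = 5, (2/509) = -1; sign now +1; continue with (203/509)
flip (203/509) -> (509/203): both odd, 203 mod 4 = 3, 509 mod 4 = 1, so the flip contributes +1; sign now +1
(509/203): 509 mod 203 = 103, so (509/203) = (103/203)
flip (103/203) -> (203/103): both odd, 103 mod 4 = 3, 203 mod 4 = 3, so the flip contributes -1; sign now -1
(203/103): 203 mod 103 = 100, so (203/103) = (100/103)
factor out 2^2: 100 = 2^2·25; with 103 mod 8 = 7, (2/103) = +1; sign now -1; continue with (25/103)
flip (25/103) -> (103/25): both odd, 25 mod 4 = 1, 103 mod 4 = 3, so the flip contributes +1; sign now -1
(103/25): 103 mod 25 = 3, so (103/25) = (3/25)
flip (3/25) -> (25/3): both odd, 3 mod 4 = 3, 25 mod 4 = 1, so the flip contributes +1; sign now -1
(25/3): 25 mod 3 = 1, so (25/3) = (1/3)
reached (1/3) = 1, so the symbol is -1

-1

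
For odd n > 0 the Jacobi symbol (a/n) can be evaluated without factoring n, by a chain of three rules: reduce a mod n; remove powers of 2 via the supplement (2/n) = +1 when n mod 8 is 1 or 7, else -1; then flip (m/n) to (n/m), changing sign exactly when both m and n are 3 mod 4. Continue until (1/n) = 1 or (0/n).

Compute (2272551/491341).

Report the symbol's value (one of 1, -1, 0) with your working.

1

(2272551/491341): 2272551 mod 491341 = 307187, so (2272551/491341) = (307187/491341)
flip (307187/491341) -> (491341/307187): both odd, 307187 mod 4 = 3, 491341 mod 4 = 1, so the flip contributes +1; sign now +1
(491341/307187): 491341 mod 307187 = 184154, so (491341/307187) = (184154/307187)
factor out 2^1: 184154 = 2^1·92077; with 307187 mod 8 = 3, (2/307187) = -1; sign now -1; continue with (92077/307187)
flip (92077/307187) -> (307187/92077): both odd, 92077 mod 4 = 1, 307187 mod 4 = 3, so the flip contributes +1; sign now -1
(307187/92077): 307187 mod 92077 = 30956, so (307187/92077) = (30956/92077)
factor out 2^2: 30956 = 2^2·7739; with 92077 mod 8 = 5, (2/92077) = -1; sign now -1; continue with (7739/92077)
flip (7739/92077) -> (92077/7739): both odd, 7739 mod 4 = 3, 92077 mod 4 = 1, so the flip contributes +1; sign now -1
(92077/7739): 92077 mod 7739 = 6948, so (92077/7739) = (6948/7739)
factor out 2^2: 6948 = 2^2·1737; with 7739 mod 8 = 3, (2/7739) = -1; sign now -1; continue with (1737/7739)
flip (1737/7739) -> (7739/1737): both odd, 1737 mod 4 = 1, 7739 mod 4 = 3, so the flip contributes +1; sign now -1
(7739/1737): 7739 mod 1737 = 791, so (7739/1737) = (791/1737)
flip (791/1737) -> (1737/791): both odd, 791 mod 4 = 3, 1737 mod 4 = 1, so the flip contributes +1; sign now -1
(1737/791): 1737 mod 791 = 155, so (1737/791) = (155/791)
flip (155/791) -> (791/155): both odd, 155 mod 4 = 3, 791 mod 4 = 3, so the flip contributes -1; sign now +1
(791/155): 791 mod 155 = 16, so (791/155) = (16/155)
factor out 2^4: 16 = 2^4·1; with 155 mod 8 = 3, (2/155) = -1; sign now +1; continue with (1/155)
reached (1/155) = 1, so the symbol is +1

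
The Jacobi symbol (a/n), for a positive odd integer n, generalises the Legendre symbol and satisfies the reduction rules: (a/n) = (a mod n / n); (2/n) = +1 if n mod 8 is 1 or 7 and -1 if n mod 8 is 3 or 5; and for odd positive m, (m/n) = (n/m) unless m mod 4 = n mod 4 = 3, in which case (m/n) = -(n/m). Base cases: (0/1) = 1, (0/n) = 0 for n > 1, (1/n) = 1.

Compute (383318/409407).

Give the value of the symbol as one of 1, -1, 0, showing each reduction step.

383318 = 2^1·191659; (2/409407) = +1 since 409407 mod 8 = 7, so (383318/409407) = (+1)^1·(191659/409407); sign now +1
reciprocity: (191659/409407) = -1·(409407/191659) since 191659 mod 4 = 3, 409407 mod 4 = 3; sign now -1
(409407/191659) = (26089/191659)   [reduce mod 191659]
reciprocity: (26089/191659) = +1·(191659/26089) since 26089 mod 4 = 1, 191659 mod 4 = 3; sign now -1
(191659/26089) = (9036/26089)   [reduce mod 26089]
9036 = 2^2·2259; (2/26089) = +1 since 26089 mod 8 = 1, so (9036/26089) = (+1)^2·(2259/26089); sign now -1
reciprocity: (2259/26089) = +1·(26089/2259) since 2259 mod 4 = 3, 26089 mod 4 = 1; sign now -1
(26089/2259) = (1240/2259)   [reduce mod 2259]
1240 = 2^3·155; (2/2259) = -1 since 2259 mod 8 = 3, so (1240/2259) = (-1)^3·(155/2259); sign now +1
reciprocity: (155/2259) = -1·(2259/155) since 155 mod 4 = 3, 2259 mod 4 = 3; sign now -1
(2259/155) = (89/155)   [reduce mod 155]
reciprocity: (89/155) = +1·(155/89) since 89 mod 4 = 1, 155 mod 4 = 3; sign now -1
(155/89) = (66/89)   [reduce mod 89]
66 = 2^1·33; (2/89) = +1 since 89 mod 8 = 1, so (66/89) = (+1)^1·(33/89); sign now -1
reciprocity: (33/89) = +1·(89/33) since 33 mod 4 = 1, 89 mod 4 = 1; sign now -1
(89/33) = (23/33)   [reduce mod 33]
reciprocity: (23/33) = +1·(33/23) since 23 mod 4 = 3, 33 mod 4 = 1; sign now -1
(33/23) = (10/23)   [reduce mod 23]
10 = 2^1·5; (2/23) = +1 since 23 mod 8 = 7, so (10/23) = (+1)^1·(5/23); sign now -1
reciprocity: (5/23) = +1·(23/5) since 5 mod 4 = 1, 23 mod 4 = 3; sign now -1
(23/5) = (3/5)   [reduce mod 5]
reciprocity: (3/5) = +1·(5/3) since 3 mod 4 = 3, 5 mod 4 = 1; sign now -1
(5/3) = (2/3)   [reduce mod 3]
2 = 2^1·1; (2/3) = -1 since 3 mod 8 = 3, so (2/3) = (-1)^1·(1/3); sign now +1
(1/3) = 1; final value = sign = +1

1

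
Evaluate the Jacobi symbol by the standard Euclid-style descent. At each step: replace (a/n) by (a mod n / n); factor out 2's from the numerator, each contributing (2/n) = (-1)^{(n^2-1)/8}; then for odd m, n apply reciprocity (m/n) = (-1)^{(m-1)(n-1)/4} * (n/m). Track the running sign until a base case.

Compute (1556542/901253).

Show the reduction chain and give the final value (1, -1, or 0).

-1

(1556542/901253) = (655289/901253)   [reduce mod 901253]
reciprocity: (655289/901253) = +1·(901253/655289) since 655289 mod 4 = 1, 901253 mod 4 = 1; sign now +1
(901253/655289) = (245964/655289)   [reduce mod 655289]
245964 = 2^2·61491; (2/655289) = +1 since 655289 mod 8 = 1, so (245964/655289) = (+1)^2·(61491/655289); sign now +1
reciprocity: (61491/655289) = +1·(655289/61491) since 61491 mod 4 = 3, 655289 mod 4 = 1; sign now +1
(655289/61491) = (40379/61491)   [reduce mod 61491]
reciprocity: (40379/61491) = -1·(61491/40379) since 40379 mod 4 = 3, 61491 mod 4 = 3; sign now -1
(61491/40379) = (21112/40379)   [reduce mod 40379]
21112 = 2^3·2639; (2/40379) = -1 since 40379 mod 8 = 3, so (21112/40379) = (-1)^3·(2639/40379); sign now +1
reciprocity: (2639/40379) = -1·(40379/2639) since 2639 mod 4 = 3, 40379 mod 4 = 3; sign now -1
(40379/2639) = (794/2639)   [reduce mod 2639]
794 = 2^1·397; (2/2639) = +1 since 2639 mod 8 = 7, so (794/2639) = (+1)^1·(397/2639); sign now -1
reciprocity: (397/2639) = +1·(2639/397) since 397 mod 4 = 1, 2639 mod 4 = 3; sign now -1
(2639/397) = (257/397)   [reduce mod 397]
reciprocity: (257/397) = +1·(397/257) since 257 mod 4 = 1, 397 mod 4 = 1; sign now -1
(397/257) = (140/257)   [reduce mod 257]
140 = 2^2·35; (2/257) = +1 since 257 mod 8 = 1, so (140/257) = (+1)^2·(35/257); sign now -1
reciprocity: (35/257) = +1·(257/35) since 35 mod 4 = 3, 257 mod 4 = 1; sign now -1
(257/35) = (12/35)   [reduce mod 35]
12 = 2^2·3; (2/35) = -1 since 35 mod 8 = 3, so (12/35) = (-1)^2·(3/35); sign now -1
reciprocity: (3/35) = -1·(35/3) since 3 mod 4 = 3, 35 mod 4 = 3; sign now +1
(35/3) = (2/3)   [reduce mod 3]
2 = 2^1·1; (2/3) = -1 since 3 mod 8 = 3, so (2/3) = (-1)^1·(1/3); sign now -1
(1/3) = 1; final value = sign = -1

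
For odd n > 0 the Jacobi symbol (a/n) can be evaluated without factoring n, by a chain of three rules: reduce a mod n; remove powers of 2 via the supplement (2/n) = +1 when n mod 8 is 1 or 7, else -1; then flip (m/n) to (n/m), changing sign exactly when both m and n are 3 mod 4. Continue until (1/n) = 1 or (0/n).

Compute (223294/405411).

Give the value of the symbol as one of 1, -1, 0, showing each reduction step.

1

223294 = 2^1·111647; (2/405411) = -1 since 405411 mod 8 = 3, so (223294/405411) = (-1)^1·(111647/405411); sign now -1
reciprocity: (111647/405411) = -1·(405411/111647) since 111647 mod 4 = 3, 405411 mod 4 = 3; sign now +1
(405411/111647) = (70470/111647)   [reduce mod 111647]
70470 = 2^1·35235; (2/111647) = +1 since 111647 mod 8 = 7, so (70470/111647) = (+1)^1·(35235/111647); sign now +1
reciprocity: (35235/111647) = -1·(111647/35235) since 35235 mod 4 = 3, 111647 mod 4 = 3; sign now -1
(111647/35235) = (5942/35235)   [reduce mod 35235]
5942 = 2^1·2971; (2/35235) = -1 since 35235 mod 8 = 3, so (5942/35235) = (-1)^1·(2971/35235); sign now +1
reciprocity: (2971/35235) = -1·(35235/2971) since 2971 mod 4 = 3, 35235 mod 4 = 3; sign now -1
(35235/2971) = (2554/2971)   [reduce mod 2971]
2554 = 2^1·1277; (2/2971) = -1 since 2971 mod 8 = 3, so (2554/2971) = (-1)^1·(1277/2971); sign now +1
reciprocity: (1277/2971) = +1·(2971/1277) since 1277 mod 4 = 1, 2971 mod 4 = 3; sign now +1
(2971/1277) = (417/1277)   [reduce mod 1277]
reciprocity: (417/1277) = +1·(1277/417) since 417 mod 4 = 1, 1277 mod 4 = 1; sign now +1
(1277/417) = (26/417)   [reduce mod 417]
26 = 2^1·13; (2/417) = +1 since 417 mod 8 = 1, so (26/417) = (+1)^1·(13/417); sign now +1
reciprocity: (13/417) = +1·(417/13) since 13 mod 4 = 1, 417 mod 4 = 1; sign now +1
(417/13) = (1/13)   [reduce mod 13]
(1/13) = 1; final value = sign = +1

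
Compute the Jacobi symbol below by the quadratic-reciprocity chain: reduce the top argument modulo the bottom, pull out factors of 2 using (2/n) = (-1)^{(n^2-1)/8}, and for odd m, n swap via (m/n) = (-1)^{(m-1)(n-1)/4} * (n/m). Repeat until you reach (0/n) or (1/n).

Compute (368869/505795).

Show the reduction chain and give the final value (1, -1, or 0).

1

reciprocity: (368869/505795) = +1·(505795/368869) since 368869 mod 4 = 1, 505795 mod 4 = 3; sign now +1
(505795/368869) = (136926/368869)   [reduce mod 368869]
136926 = 2^1·68463; (2/368869) = -1 since 368869 mod 8 = 5, so (136926/368869) = (-1)^1·(68463/368869); sign now -1
reciprocity: (68463/368869) = +1·(368869/68463) since 68463 mod 4 = 3, 368869 mod 4 = 1; sign now -1
(368869/68463) = (26554/68463)   [reduce mod 68463]
26554 = 2^1·13277; (2/68463) = +1 since 68463 mod 8 = 7, so (26554/68463) = (+1)^1·(13277/68463); sign now -1
reciprocity: (13277/68463) = +1·(68463/13277) since 13277 mod 4 = 1, 68463 mod 4 = 3; sign now -1
(68463/13277) = (2078/13277)   [reduce mod 13277]
2078 = 2^1·1039; (2/13277) = -1 since 13277 mod 8 = 5, so (2078/13277) = (-1)^1·(1039/13277); sign now +1
reciprocity: (1039/13277) = +1·(13277/1039) since 1039 mod 4 = 3, 13277 mod 4 = 1; sign now +1
(13277/1039) = (809/1039)   [reduce mod 1039]
reciprocity: (809/1039) = +1·(1039/809) since 809 mod 4 = 1, 1039 mod 4 = 3; sign now +1
(1039/809) = (230/809)   [reduce mod 809]
230 = 2^1·115; (2/809) = +1 since 809 mod 8 = 1, so (230/809) = (+1)^1·(115/809); sign now +1
reciprocity: (115/809) = +1·(809/115) since 115 mod 4 = 3, 809 mod 4 = 1; sign now +1
(809/115) = (4/115)   [reduce mod 115]
4 = 2^2·1; (2/115) = -1 since 115 mod 8 = 3, so (4/115) = (-1)^2·(1/115); sign now +1
(1/115) = 1; final value = sign = +1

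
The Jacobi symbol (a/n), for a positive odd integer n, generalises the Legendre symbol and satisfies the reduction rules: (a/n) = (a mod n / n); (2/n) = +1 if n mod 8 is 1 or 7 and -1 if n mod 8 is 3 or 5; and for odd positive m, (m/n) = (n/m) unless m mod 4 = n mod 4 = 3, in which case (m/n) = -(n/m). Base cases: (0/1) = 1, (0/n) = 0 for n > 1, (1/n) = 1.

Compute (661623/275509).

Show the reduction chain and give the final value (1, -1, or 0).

-1

(661623/275509) = (110605/275509)   [reduce mod 275509]
reciprocity: (110605/275509) = +1·(275509/110605) since 110605 mod 4 = 1, 275509 mod 4 = 1; sign now +1
(275509/110605) = (54299/110605)   [reduce mod 110605]
reciprocity: (54299/110605) = +1·(110605/54299) since 54299 mod 4 = 3, 110605 mod 4 = 1; sign now +1
(110605/54299) = (2007/54299)   [reduce mod 54299]
reciprocity: (2007/54299) = -1·(54299/2007) since 2007 mod 4 = 3, 54299 mod 4 = 3; sign now -1
(54299/2007) = (110/2007)   [reduce mod 2007]
110 = 2^1·55; (2/2007) = +1 since 2007 mod 8 = 7, so (110/2007) = (+1)^1·(55/2007); sign now -1
reciprocity: (55/2007) = -1·(2007/55) since 55 mod 4 = 3, 2007 mod 4 = 3; sign now +1
(2007/55) = (27/55)   [reduce mod 55]
reciprocity: (27/55) = -1·(55/27) since 27 mod 4 = 3, 55 mod 4 = 3; sign now -1
(55/27) = (1/27)   [reduce mod 27]
(1/27) = 1; final value = sign = -1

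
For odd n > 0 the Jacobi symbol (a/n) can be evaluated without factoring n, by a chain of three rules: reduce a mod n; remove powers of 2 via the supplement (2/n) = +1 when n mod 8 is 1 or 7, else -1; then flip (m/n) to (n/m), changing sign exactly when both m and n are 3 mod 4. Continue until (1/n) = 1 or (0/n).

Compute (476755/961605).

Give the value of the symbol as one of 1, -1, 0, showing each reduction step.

flip (476755/961605) -> (961605/476755): both odd, 476755 mod 4 = 3, 961605 mod 4 = 1, so the flip contributes +1; sign now +1
(961605/476755): 961605 mod 476755 = 8095, so (961605/476755) = (8095/476755)
flip (8095/476755) -> (476755/8095): both odd, 8095 mod 4 = 3, 476755 mod 4 = 3, so the flip contributes -1; sign now -1
(476755/8095): 476755 mod 8095 = 7245, so (476755/8095) = (7245/8095)
flip (7245/8095) -> (8095/7245): both odd, 7245 mod 4 = 1, 8095 mod 4 = 3, so the flip contributes +1; sign now -1
(8095/7245): 8095 mod 7245 = 850, so (8095/7245) = (850/7245)
factor out 2^1: 850 = 2^1·425; with 7245 mod 8 = 5, (2/7245) = -1; sign now +1; continue with (425/7245)
flip (425/7245) -> (7245/425): both odd, 425 mod 4 = 1, 7245 mod 4 = 1, so the flip contributes +1; sign now +1
(7245/425): 7245 mod 425 = 20, so (7245/425) = (20/425)
factor out 2^2: 20 = 2^2·5; with 425 mod 8 = 1, (2/425) = +1; sign now +1; continue with (5/425)
flip (5/425) -> (425/5): both odd, 5 mod 4 = 1, 425 mod 4 = 1, so the flip contributes +1; sign now +1
(425/5): 425 mod 5 = 0, so (425/5) = (0/5)
reached (0/5); gcd(a, n) > 1, so (0/5) = 0 and the symbol is 0

0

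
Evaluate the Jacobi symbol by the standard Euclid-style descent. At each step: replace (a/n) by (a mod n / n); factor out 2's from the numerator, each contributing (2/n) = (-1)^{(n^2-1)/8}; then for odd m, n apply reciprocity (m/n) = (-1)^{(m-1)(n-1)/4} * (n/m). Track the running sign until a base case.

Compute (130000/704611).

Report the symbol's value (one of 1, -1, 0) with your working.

130000 = 2^4·8125; (2/704611) = -1 since 704611 mod 8 = 3, so (130000/704611) = (-1)^4·(8125/704611); sign now +1
reciprocity: (8125/704611) = +1·(704611/8125) since 8125 mod 4 = 1, 704611 mod 4 = 3; sign now +1
(704611/8125) = (5861/8125)   [reduce mod 8125]
reciprocity: (5861/8125) = +1·(8125/5861) since 5861 mod 4 = 1, 8125 mod 4 = 1; sign now +1
(8125/5861) = (2264/5861)   [reduce mod 5861]
2264 = 2^3·283; (2/5861) = -1 since 5861 mod 8 = 5, so (2264/5861) = (-1)^3·(283/5861); sign now -1
reciprocity: (283/5861) = +1·(5861/283) since 283 mod 4 = 3, 5861 mod 4 = 1; sign now -1
(5861/283) = (201/283)   [reduce mod 283]
reciprocity: (201/283) = +1·(283/201) since 201 mod 4 = 1, 283 mod 4 = 3; sign now -1
(283/201) = (82/201)   [reduce mod 201]
82 = 2^1·41; (2/201) = +1 since 201 mod 8 = 1, so (82/201) = (+1)^1·(41/201); sign now -1
reciprocity: (41/201) = +1·(201/41) since 41 mod 4 = 1, 201 mod 4 = 1; sign now -1
(201/41) = (37/41)   [reduce mod 41]
reciprocity: (37/41) = +1·(41/37) since 37 mod 4 = 1, 41 mod 4 = 1; sign now -1
(41/37) = (4/37)   [reduce mod 37]
4 = 2^2·1; (2/37) = -1 since 37 mod 8 = 5, so (4/37) = (-1)^2·(1/37); sign now -1
(1/37) = 1; final value = sign = -1

-1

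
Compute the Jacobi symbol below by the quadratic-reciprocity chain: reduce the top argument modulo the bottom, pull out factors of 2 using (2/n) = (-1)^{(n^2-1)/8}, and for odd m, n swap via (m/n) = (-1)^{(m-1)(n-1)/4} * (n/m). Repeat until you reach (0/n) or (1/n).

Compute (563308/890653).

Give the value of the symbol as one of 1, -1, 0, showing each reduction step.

factor out 2^2: 563308 = 2^2·140827; with 890653 mod 8 = 5, (2/890653) = -1; sign now +1; continue with (140827/890653)
flip (140827/890653) -> (890653/140827): both odd, 140827 mod 4 = 3, 890653 mod 4 = 1, so the flip contributes +1; sign now +1
(890653/140827): 890653 mod 140827 = 45691, so (890653/140827) = (45691/140827)
flip (45691/140827) -> (140827/45691): both odd, 45691 mod 4 = 3, 140827 mod 4 = 3, so the flip contributes -1; sign now -1
(140827/45691): 140827 mod 45691 = 3754, so (140827/45691) = (3754/45691)
factor out 2^1: 3754 = 2^1·1877; with 45691 mod 8 = 3, (2/45691) = -1; sign now +1; continue with (1877/45691)
flip (1877/45691) -> (45691/1877): both odd, 1877 mod 4 = 1, 45691 mod 4 = 3, so the flip contributes +1; sign now +1
(45691/1877): 45691 mod 1877 = 643, so (45691/1877) = (643/1877)
flip (643/1877) -> (1877/643): both odd, 643 mod 4 = 3, 1877 mod 4 = 1, so the flip contributes +1; sign now +1
(1877/643): 1877 mod 643 = 591, so (1877/643) = (591/643)
flip (591/643) -> (643/591): both odd, 591 mod 4 = 3, 643 mod 4 = 3, so the flip contributes -1; sign now -1
(643/591): 643 mod 591 = 52, so (643/591) = (52/591)
factor out 2^2: 52 = 2^2·13; with 591 mod 8 = 7, (2/591) = +1; sign now -1; continue with (13/591)
flip (13/591) -> (591/13): both odd, 13 mod 4 = 1, 591 mod 4 = 3, so the flip contributes +1; sign now -1
(591/13): 591 mod 13 = 6, so (591/13) = (6/13)
factor out 2^1: 6 = 2^1·3; with 13 mod 8 = 5, (2/13) = -1; sign now +1; continue with (3/13)
flip (3/13) -> (13/3): both odd, 3 mod 4 = 3, 13 mod 4 = 1, so the flip contributes +1; sign now +1
(13/3): 13 mod 3 = 1, so (13/3) = (1/3)
reached (1/3) = 1, so the symbol is +1

1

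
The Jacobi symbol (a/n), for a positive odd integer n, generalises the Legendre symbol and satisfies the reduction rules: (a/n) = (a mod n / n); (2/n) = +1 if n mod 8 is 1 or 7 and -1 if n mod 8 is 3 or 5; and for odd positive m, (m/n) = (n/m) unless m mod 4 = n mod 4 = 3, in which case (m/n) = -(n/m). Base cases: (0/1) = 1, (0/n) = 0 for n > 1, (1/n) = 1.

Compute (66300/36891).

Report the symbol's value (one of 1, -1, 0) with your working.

0

(66300/36891) = (29409/36891)   [reduce mod 36891]
reciprocity: (29409/36891) = +1·(36891/29409) since 29409 mod 4 = 1, 36891 mod 4 = 3; sign now +1
(36891/29409) = (7482/29409)   [reduce mod 29409]
7482 = 2^1·3741; (2/29409) = +1 since 29409 mod 8 = 1, so (7482/29409) = (+1)^1·(3741/29409); sign now +1
reciprocity: (3741/29409) = +1·(29409/3741) since 3741 mod 4 = 1, 29409 mod 4 = 1; sign now +1
(29409/3741) = (3222/3741)   [reduce mod 3741]
3222 = 2^1·1611; (2/3741) = -1 since 3741 mod 8 = 5, so (3222/3741) = (-1)^1·(1611/3741); sign now -1
reciprocity: (1611/3741) = +1·(3741/1611) since 1611 mod 4 = 3, 3741 mod 4 = 1; sign now -1
(3741/1611) = (519/1611)   [reduce mod 1611]
reciprocity: (519/1611) = -1·(1611/519) since 519 mod 4 = 3, 1611 mod 4 = 3; sign now +1
(1611/519) = (54/519)   [reduce mod 519]
54 = 2^1·27; (2/519) = +1 since 519 mod 8 = 7, so (54/519) = (+1)^1·(27/519); sign now +1
reciprocity: (27/519) = -1·(519/27) since 27 mod 4 = 3, 519 mod 4 = 3; sign now -1
(519/27) = (6/27)   [reduce mod 27]
6 = 2^1·3; (2/27) = -1 since 27 mod 8 = 3, so (6/27) = (-1)^1·(3/27); sign now +1
reciprocity: (3/27) = -1·(27/3) since 3 mod 4 = 3, 27 mod 4 = 3; sign now -1
(27/3) = (0/3)   [reduce mod 3]
(0/3) = 0   [gcd(a, n) > 1]; final value = 0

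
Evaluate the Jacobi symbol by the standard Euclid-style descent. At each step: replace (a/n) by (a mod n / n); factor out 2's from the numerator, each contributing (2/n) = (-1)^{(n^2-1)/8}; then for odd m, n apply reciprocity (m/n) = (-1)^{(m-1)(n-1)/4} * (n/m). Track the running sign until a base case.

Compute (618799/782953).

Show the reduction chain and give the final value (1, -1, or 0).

reciprocity: (618799/782953) = +1·(782953/618799) since 618799 mod 4 = 3, 782953 mod 4 = 1; sign now +1
(782953/618799) = (164154/618799)   [reduce mod 618799]
164154 = 2^1·82077; (2/618799) = +1 since 618799 mod 8 = 7, so (164154/618799) = (+1)^1·(82077/618799); sign now +1
reciprocity: (82077/618799) = +1·(618799/82077) since 82077 mod 4 = 1, 618799 mod 4 = 3; sign now +1
(618799/82077) = (44260/82077)   [reduce mod 82077]
44260 = 2^2·11065; (2/82077) = -1 since 82077 mod 8 = 5, so (44260/82077) = (-1)^2·(11065/82077); sign now +1
reciprocity: (11065/82077) = +1·(82077/11065) since 11065 mod 4 = 1, 82077 mod 4 = 1; sign now +1
(82077/11065) = (4622/11065)   [reduce mod 11065]
4622 = 2^1·2311; (2/11065) = +1 since 11065 mod 8 = 1, so (4622/11065) = (+1)^1·(2311/11065); sign now +1
reciprocity: (2311/11065) = +1·(11065/2311) since 2311 mod 4 = 3, 11065 mod 4 = 1; sign now +1
(11065/2311) = (1821/2311)   [reduce mod 2311]
reciprocity: (1821/2311) = +1·(2311/1821) since 1821 mod 4 = 1, 2311 mod 4 = 3; sign now +1
(2311/1821) = (490/1821)   [reduce mod 1821]
490 = 2^1·245; (2/1821) = -1 since 1821 mod 8 = 5, so (490/1821) = (-1)^1·(245/1821); sign now -1
reciprocity: (245/1821) = +1·(1821/245) since 245 mod 4 = 1, 1821 mod 4 = 1; sign now -1
(1821/245) = (106/245)   [reduce mod 245]
106 = 2^1·53; (2/245) = -1 since 245 mod 8 = 5, so (106/245) = (-1)^1·(53/245); sign now +1
reciprocity: (53/245) = +1·(245/53) since 53 mod 4 = 1, 245 mod 4 = 1; sign now +1
(245/53) = (33/53)   [reduce mod 53]
reciprocity: (33/53) = +1·(53/33) since 33 mod 4 = 1, 53 mod 4 = 1; sign now +1
(53/33) = (20/33)   [reduce mod 33]
20 = 2^2·5; (2/33) = +1 since 33 mod 8 = 1, so (20/33) = (+1)^2·(5/33); sign now +1
reciprocity: (5/33) = +1·(33/5) since 5 mod 4 = 1, 33 mod 4 = 1; sign now +1
(33/5) = (3/5)   [reduce mod 5]
reciprocity: (3/5) = +1·(5/3) since 3 mod 4 = 3, 5 mod 4 = 1; sign now +1
(5/3) = (2/3)   [reduce mod 3]
2 = 2^1·1; (2/3) = -1 since 3 mod 8 = 3, so (2/3) = (-1)^1·(1/3); sign now -1
(1/3) = 1; final value = sign = -1

-1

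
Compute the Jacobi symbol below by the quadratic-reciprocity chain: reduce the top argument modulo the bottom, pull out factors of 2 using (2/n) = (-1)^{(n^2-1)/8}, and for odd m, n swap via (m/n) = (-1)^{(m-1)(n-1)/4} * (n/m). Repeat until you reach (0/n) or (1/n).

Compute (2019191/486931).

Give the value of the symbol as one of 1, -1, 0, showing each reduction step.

-1

(2019191/486931): 2019191 mod 486931 = 71467, so (2019191/486931) = (71467/486931)
flip (71467/486931) -> (486931/71467): both odd, 71467 mod 4 = 3, 486931 mod 4 = 3, so the flip contributes -1; sign now -1
(486931/71467): 486931 mod 71467 = 58129, so (486931/71467) = (58129/71467)
flip (58129/71467) -> (71467/58129): both odd, 58129 mod 4 = 1, 71467 mod 4 = 3, so the flip contributes +1; sign now -1
(71467/58129): 71467 mod 58129 = 13338, so (71467/58129) = (13338/58129)
factor out 2^1: 13338 = 2^1·6669; with 58129 mod 8 = 1, (2/58129) = +1; sign now -1; continue with (6669/58129)
flip (6669/58129) -> (58129/6669): both odd, 6669 mod 4 = 1, 58129 mod 4 = 1, so the flip contributes +1; sign now -1
(58129/6669): 58129 mod 6669 = 4777, so (58129/6669) = (4777/6669)
flip (4777/6669) -> (6669/4777): both odd, 4777 mod 4 = 1, 6669 mod 4 = 1, so the flip contributes +1; sign now -1
(6669/4777): 6669 mod 4777 = 1892, so (6669/4777) = (1892/4777)
factor out 2^2: 1892 = 2^2·473; with 4777 mod 8 = 1, (2/4777) = +1; sign now -1; continue with (473/4777)
flip (473/4777) -> (4777/473): both odd, 473 mod 4 = 1, 4777 mod 4 = 1, so the flip contributes +1; sign now -1
(4777/473): 4777 mod 473 = 47, so (4777/473) = (47/473)
flip (47/473) -> (473/47): both odd, 47 mod 4 = 3, 473 mod 4 = 1, so the flip contributes +1; sign now -1
(473/47): 473 mod 47 = 3, so (473/47) = (3/47)
flip (3/47) -> (47/3): both odd, 3 mod 4 = 3, 47 mod 4 = 3, so the flip contributes -1; sign now +1
(47/3): 47 mod 3 = 2, so (47/3) = (2/3)
factor out 2^1: 2 = 2^1·1; with 3 mod 8 = 3, (2/3) = -1; sign now -1; continue with (1/3)
reached (1/3) = 1, so the symbol is -1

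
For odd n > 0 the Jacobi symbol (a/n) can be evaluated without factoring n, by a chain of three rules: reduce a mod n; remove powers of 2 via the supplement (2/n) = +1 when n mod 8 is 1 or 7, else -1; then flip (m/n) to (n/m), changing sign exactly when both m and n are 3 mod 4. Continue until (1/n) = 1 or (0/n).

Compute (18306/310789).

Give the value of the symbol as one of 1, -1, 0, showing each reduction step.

1

factor out 2^1: 18306 = 2^1·9153; with 310789 mod 8 = 5, (2/310789) = -1; sign now -1; continue with (9153/310789)
flip (9153/310789) -> (310789/9153): both odd, 9153 mod 4 = 1, 310789 mod 4 = 1, so the flip contributes +1; sign now -1
(310789/9153): 310789 mod 9153 = 8740, so (310789/9153) = (8740/9153)
factor out 2^2: 8740 = 2^2·2185; with 9153 mod 8 = 1, (2/9153) = +1; sign now -1; continue with (2185/9153)
flip (2185/9153) -> (9153/2185): both odd, 2185 mod 4 = 1, 9153 mod 4 = 1, so the flip contributes +1; sign now -1
(9153/2185): 9153 mod 2185 = 413, so (9153/2185) = (413/2185)
flip (413/2185) -> (2185/413): both odd, 413 mod 4 = 1, 2185 mod 4 = 1, so the flip contributes +1; sign now -1
(2185/413): 2185 mod 413 = 120, so (2185/413) = (120/413)
factor out 2^3: 120 = 2^3·15; with 413 mod 8 = 5, (2/413) = -1; sign now +1; continue with (15/413)
flip (15/413) -> (413/15): both odd, 15 mod 4 = 3, 413 mod 4 = 1, so the flip contributes +1; sign now +1
(413/15): 413 mod 15 = 8, so (413/15) = (8/15)
factor out 2^3: 8 = 2^3·1; with 15 mod 8 = 7, (2/15) = +1; sign now +1; continue with (1/15)
reached (1/15) = 1, so the symbol is +1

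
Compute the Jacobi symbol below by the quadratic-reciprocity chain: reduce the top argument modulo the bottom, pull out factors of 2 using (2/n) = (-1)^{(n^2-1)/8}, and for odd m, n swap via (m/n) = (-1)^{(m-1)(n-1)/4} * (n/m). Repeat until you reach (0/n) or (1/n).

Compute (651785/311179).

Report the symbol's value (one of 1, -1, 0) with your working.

1

(651785/311179): 651785 mod 311179 = 29427, so (651785/311179) = (29427/311179)
flip (29427/311179) -> (311179/29427): both odd, 29427 mod 4 = 3, 311179 mod 4 = 3, so the flip contributes -1; sign now -1
(311179/29427): 311179 mod 29427 = 16909, so (311179/29427) = (16909/29427)
flip (16909/29427) -> (29427/16909): both odd, 16909 mod 4 = 1, 29427 mod 4 = 3, so the flip contributes +1; sign now -1
(29427/16909): 29427 mod 16909 = 12518, so (29427/16909) = (12518/16909)
factor out 2^1: 12518 = 2^1·6259; with 16909 mod 8 = 5, (2/16909) = -1; sign now +1; continue with (6259/16909)
flip (6259/16909) -> (16909/6259): both odd, 6259 mod 4 = 3, 16909 mod 4 = 1, so the flip contributes +1; sign now +1
(16909/6259): 16909 mod 6259 = 4391, so (16909/6259) = (4391/6259)
flip (4391/6259) -> (6259/4391): both odd, 4391 mod 4 = 3, 6259 mod 4 = 3, so the flip contributes -1; sign now -1
(6259/4391): 6259 mod 4391 = 1868, so (6259/4391) = (1868/4391)
factor out 2^2: 1868 = 2^2·467; with 4391 mod 8 = 7, (2/4391) = +1; sign now -1; continue with (467/4391)
flip (467/4391) -> (4391/467): both odd, 467 mod 4 = 3, 4391 mod 4 = 3, so the flip contributes -1; sign now +1
(4391/467): 4391 mod 467 = 188, so (4391/467) = (188/467)
factor out 2^2: 188 = 2^2·47; with 467 mod 8 = 3, (2/467) = -1; sign now +1; continue with (47/467)
flip (47/467) -> (467/47): both odd, 47 mod 4 = 3, 467 mod 4 = 3, so the flip contributes -1; sign now -1
(467/47): 467 mod 47 = 44, so (467/47) = (44/47)
factor out 2^2: 44 = 2^2·11; with 47 mod 8 = 7, (2/47) = +1; sign now -1; continue with (11/47)
flip (11/47) -> (47/11): both odd, 11 mod 4 = 3, 47 mod 4 = 3, so the flip contributes -1; sign now +1
(47/11): 47 mod 11 = 3, so (47/11) = (3/11)
flip (3/11) -> (11/3): both odd, 3 mod 4 = 3, 11 mod 4 = 3, so the flip contributes -1; sign now -1
(11/3): 11 mod 3 = 2, so (11/3) = (2/3)
factor out 2^1: 2 = 2^1·1; with 3 mod 8 = 3, (2/3) = -1; sign now +1; continue with (1/3)
reached (1/3) = 1, so the symbol is +1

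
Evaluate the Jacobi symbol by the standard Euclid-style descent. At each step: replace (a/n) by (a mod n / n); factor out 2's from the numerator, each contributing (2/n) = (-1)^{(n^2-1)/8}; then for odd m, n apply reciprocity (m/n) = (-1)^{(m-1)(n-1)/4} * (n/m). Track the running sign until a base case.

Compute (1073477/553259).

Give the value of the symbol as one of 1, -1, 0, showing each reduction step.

-1

(1073477/553259): 1073477 mod 553259 = 520218, so (1073477/553259) = (520218/553259)
factor out 2^1: 520218 = 2^1·260109; with 553259 mod 8 = 3, (2/553259) = -1; sign now -1; continue with (260109/553259)
flip (260109/553259) -> (553259/260109): both odd, 260109 mod 4 = 1, 553259 mod 4 = 3, so the flip contributes +1; sign now -1
(553259/260109): 553259 mod 260109 = 33041, so (553259/260109) = (33041/260109)
flip (33041/260109) -> (260109/33041): both odd, 33041 mod 4 = 1, 260109 mod 4 = 1, so the flip contributes +1; sign now -1
(260109/33041): 260109 mod 33041 = 28822, so (260109/33041) = (28822/33041)
factor out 2^1: 28822 = 2^1·14411; with 33041 mod 8 = 1, (2/33041) = +1; sign now -1; continue with (14411/33041)
flip (14411/33041) -> (33041/14411): both odd, 14411 mod 4 = 3, 33041 mod 4 = 1, so the flip contributes +1; sign now -1
(33041/14411): 33041 mod 14411 = 4219, so (33041/14411) = (4219/14411)
flip (4219/14411) -> (14411/4219): both odd, 4219 mod 4 = 3, 14411 mod 4 = 3, so the flip contributes -1; sign now +1
(14411/4219): 14411 mod 4219 = 1754, so (14411/4219) = (1754/4219)
factor out 2^1: 1754 = 2^1·877; with 4219 mod 8 = 3, (2/4219) = -1; sign now -1; continue with (877/4219)
flip (877/4219) -> (4219/877): both odd, 877 mod 4 = 1, 4219 mod 4 = 3, so the flip contributes +1; sign now -1
(4219/877): 4219 mod 877 = 711, so (4219/877) = (711/877)
flip (711/877) -> (877/711): both odd, 711 mod 4 = 3, 877 mod 4 = 1, so the flip contributes +1; sign now -1
(877/711): 877 mod 711 = 166, so (877/711) = (166/711)
factor out 2^1: 166 = 2^1·83; with 711 mod 8 = 7, (2/711) = +1; sign now -1; continue with (83/711)
flip (83/711) -> (711/83): both odd, 83 mod 4 = 3, 711 mod 4 = 3, so the flip contributes -1; sign now +1
(711/83): 711 mod 83 = 47, so (711/83) = (47/83)
flip (47/83) -> (83/47): both odd, 47 mod 4 = 3, 83 mod 4 = 3, so the flip contributes -1; sign now -1
(83/47): 83 mod 47 = 36, so (83/47) = (36/47)
factor out 2^2: 36 = 2^2·9; with 47 mod 8 = 7, (2/47) = +1; sign now -1; continue with (9/47)
flip (9/47) -> (47/9): both odd, 9 mod 4 = 1, 47 mod 4 = 3, so the flip contributes +1; sign now -1
(47/9): 47 mod 9 = 2, so (47/9) = (2/9)
factor out 2^1: 2 = 2^1·1; with 9 mod 8 = 1, (2/9) = +1; sign now -1; continue with (1/9)
reached (1/9) = 1, so the symbol is -1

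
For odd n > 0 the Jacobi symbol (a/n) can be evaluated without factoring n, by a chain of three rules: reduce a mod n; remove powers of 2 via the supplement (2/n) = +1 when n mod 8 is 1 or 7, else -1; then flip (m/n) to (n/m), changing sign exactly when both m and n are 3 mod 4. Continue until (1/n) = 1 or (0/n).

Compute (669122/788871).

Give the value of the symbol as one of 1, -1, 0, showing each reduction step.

669122 = 2^1·334561; (2/788871) = +1 since 788871 mod 8 = 7, so (669122/788871) = (+1)^1·(334561/788871); sign now +1
reciprocity: (334561/788871) = +1·(788871/334561) since 334561 mod 4 = 1, 788871 mod 4 = 3; sign now +1
(788871/334561) = (119749/334561)   [reduce mod 334561]
reciprocity: (119749/334561) = +1·(334561/119749) since 119749 mod 4 = 1, 334561 mod 4 = 1; sign now +1
(334561/119749) = (95063/119749)   [reduce mod 119749]
reciprocity: (95063/119749) = +1·(119749/95063) since 95063 mod 4 = 3, 119749 mod 4 = 1; sign now +1
(119749/95063) = (24686/95063)   [reduce mod 95063]
24686 = 2^1·12343; (2/95063) = +1 since 95063 mod 8 = 7, so (24686/95063) = (+1)^1·(12343/95063); sign now +1
reciprocity: (12343/95063) = -1·(95063/12343) since 12343 mod 4 = 3, 95063 mod 4 = 3; sign now -1
(95063/12343) = (8662/12343)   [reduce mod 12343]
8662 = 2^1·4331; (2/12343) = +1 since 12343 mod 8 = 7, so (8662/12343) = (+1)^1·(4331/12343); sign now -1
reciprocity: (4331/12343) = -1·(12343/4331) since 4331 mod 4 = 3, 12343 mod 4 = 3; sign now +1
(12343/4331) = (3681/4331)   [reduce mod 4331]
reciprocity: (3681/4331) = +1·(4331/3681) since 3681 mod 4 = 1, 4331 mod 4 = 3; sign now +1
(4331/3681) = (650/3681)   [reduce mod 3681]
650 = 2^1·325; (2/3681) = +1 since 3681 mod 8 = 1, so (650/3681) = (+1)^1·(325/3681); sign now +1
reciprocity: (325/3681) = +1·(3681/325) since 325 mod 4 = 1, 3681 mod 4 = 1; sign now +1
(3681/325) = (106/325)   [reduce mod 325]
106 = 2^1·53; (2/325) = -1 since 325 mod 8 = 5, so (106/325) = (-1)^1·(53/325); sign now -1
reciprocity: (53/325) = +1·(325/53) since 53 mod 4 = 1, 325 mod 4 = 1; sign now -1
(325/53) = (7/53)   [reduce mod 53]
reciprocity: (7/53) = +1·(53/7) since 7 mod 4 = 3, 53 mod 4 = 1; sign now -1
(53/7) = (4/7)   [reduce mod 7]
4 = 2^2·1; (2/7) = +1 since 7 mod 8 = 7, so (4/7) = (+1)^2·(1/7); sign now -1
(1/7) = 1; final value = sign = -1

-1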